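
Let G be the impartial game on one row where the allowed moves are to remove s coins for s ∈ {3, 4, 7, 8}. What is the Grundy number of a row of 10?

3

Build the Grundy sequence with g(k) = mex{g(k−s) : s ∈ {3, 4, 7, 8}, s ≤ k}:
g(0) = mex{} = 0
g(1) = mex{} = 0
g(2) = mex{} = 0
g(3) = mex{0} = 1
g(4) = mex{0} = 1
g(5) = mex{0} = 1
g(6) = mex{0,1} = 2
g(7) = mex{0,1} = 2
g(8) = mex{0,1} = 2
g(9) = mex{0,1,2} = 3
g(10) = mex{0,1,2} = 3
So g(10) = 3.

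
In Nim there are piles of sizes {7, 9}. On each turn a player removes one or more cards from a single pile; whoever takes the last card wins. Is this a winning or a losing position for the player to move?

Winning position

Bitwise XOR of the heap sizes:
  0111  (7)
  1001  (9)
  ----
  1110  (14)
The nim-sum is 14 ≠ 0, so this is an N-position: the player to move can win.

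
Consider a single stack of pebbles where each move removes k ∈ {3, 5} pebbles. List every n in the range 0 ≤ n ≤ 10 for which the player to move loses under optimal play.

0, 1, 2, 8, 9, 10

Compute g(0), g(1), … for moves {3, 5}:
k:     0  1  2  3  4  5  6  7  8  9 10
g(k):  0  0  0  1  1  1  2  2  0  0  0
The P-positions (g = 0) in 0..10 are 0, 1, 2, 8, 9, 10.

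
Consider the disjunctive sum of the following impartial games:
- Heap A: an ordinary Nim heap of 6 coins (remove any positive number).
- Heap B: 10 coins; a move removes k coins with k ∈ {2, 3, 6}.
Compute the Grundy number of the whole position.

Heap A is a plain Nim heap of size 6, so its Grundy value is 6.
Grundy values for heap B (subtraction set {2, 3, 6}):
k:     0  1  2  3  4  5  6  7  8  9 10
g(k):  0  0  1  1  2  0  3  1  2  0  0
So g(10) = 0.
The value of a disjunctive sum is the nim-sum of the parts.
Combined value = 6 XOR 0 = 6.

6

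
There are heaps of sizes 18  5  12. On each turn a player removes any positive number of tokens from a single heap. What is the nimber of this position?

In binary:
  10010  (18)
  00101  (5)
  01100  (12)
  -----
  11011  (27)

27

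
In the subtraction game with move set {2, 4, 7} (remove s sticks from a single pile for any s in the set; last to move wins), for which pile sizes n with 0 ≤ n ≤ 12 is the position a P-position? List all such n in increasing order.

0, 1, 6, 9, 12

Grundy values for subtraction set {2, 4, 7}:
k:     0  1  2  3  4  5  6  7  8  9 10 11 12
g(k):  0  0  1  1  2  2  0  3  1  0  2  1  0
The P-positions (g = 0) in 0..12 are 0, 1, 6, 9, 12.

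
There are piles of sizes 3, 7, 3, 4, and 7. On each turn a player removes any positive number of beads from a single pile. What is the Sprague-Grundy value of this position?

4

Compute the nim-sum pairwise:
3 ^ 7 = 4
4 ^ 3 = 7
7 ^ 4 = 3
3 ^ 7 = 4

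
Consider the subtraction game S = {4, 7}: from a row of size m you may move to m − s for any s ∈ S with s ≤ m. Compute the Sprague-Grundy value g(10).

Build the Grundy sequence with g(k) = mex{g(k−s) : s ∈ {4, 7}, s ≤ k}:
k:     0  1  2  3  4  5  6  7  8  9 10
g(k):  0  0  0  0  1  1  1  1  2  2  2
So g(10) = 2.

2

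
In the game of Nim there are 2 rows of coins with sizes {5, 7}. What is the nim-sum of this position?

2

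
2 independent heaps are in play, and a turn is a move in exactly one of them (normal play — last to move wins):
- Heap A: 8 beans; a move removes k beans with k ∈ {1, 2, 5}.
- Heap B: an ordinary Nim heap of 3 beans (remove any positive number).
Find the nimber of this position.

1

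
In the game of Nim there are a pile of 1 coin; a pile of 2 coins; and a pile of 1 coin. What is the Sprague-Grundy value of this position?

Bitwise XOR of the heap sizes:
  01  (1)
  10  (2)
  01  (1)
  --
  10  (2)

2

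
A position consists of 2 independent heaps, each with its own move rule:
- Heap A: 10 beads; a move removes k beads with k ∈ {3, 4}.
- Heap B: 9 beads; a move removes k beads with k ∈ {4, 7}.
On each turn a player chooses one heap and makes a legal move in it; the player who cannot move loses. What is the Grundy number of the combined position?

Build the Grundy sequence for heap A with g(k) = mex{g(k−s) : s ∈ {3, 4}, s ≤ k}:
k:     0  1  2  3  4  5  6  7  8  9 10
g(k):  0  0  0  1  1  1  2  0  0  0  1
So g(10) = 1.
For heap B, compute g(0), g(1), … with moves {4, 7}:
g(0) = mex{} = 0
g(1) = mex{} = 0
g(2) = mex{} = 0
g(3) = mex{} = 0
g(4) = mex{0} = 1
g(5) = mex{0} = 1
g(6) = mex{0} = 1
g(7) = mex{0} = 1
g(8) = mex{0,1} = 2
g(9) = mex{0,1} = 2
So g(9) = 2.
By the Sprague-Grundy theorem, the Grundy value of a sum of independent games is the XOR of the component values.
Combined value = 1 ⊕ 2 = 3.

3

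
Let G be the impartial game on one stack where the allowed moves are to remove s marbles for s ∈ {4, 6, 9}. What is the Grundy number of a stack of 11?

Build the Grundy sequence with g(k) = mex{g(k−s) : s ∈ {4, 6, 9}, s ≤ k}:
k:     0  1  2  3  4  5  6  7  8  9 10 11
g(k):  0  0  0  0  1  1  1  1  2  2  2  2
So g(11) = 2.

2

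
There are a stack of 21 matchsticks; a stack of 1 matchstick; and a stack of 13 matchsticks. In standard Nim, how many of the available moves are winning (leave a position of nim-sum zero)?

Nim-sum: 21 ⊕ 1 ⊕ 13 = 25.
The overall nim-sum is X = 25. A stack of size p has a winning move iff p XOR X < p (reduce it to p XOR X).
  21: 21 XOR 25 = 12 < 21 — winning move (to 12).
  1: 1 XOR 25 = 24 ≥ 1 — no move.
  13: 13 XOR 25 = 20 ≥ 13 — no move.
That gives 1 winning move.

1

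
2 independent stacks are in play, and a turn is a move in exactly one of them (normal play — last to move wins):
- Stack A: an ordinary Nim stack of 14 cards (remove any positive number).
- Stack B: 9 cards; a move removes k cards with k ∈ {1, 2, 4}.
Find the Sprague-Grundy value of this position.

14

Stack A is a plain Nim stack of size 14, so its Grundy value is 14.
For stack B, compute g(0), g(1), … with moves {1, 2, 4}:
k:     0  1  2  3  4  5  6  7  8  9
g(k):  0  1  2  0  1  2  0  1  2  0
So g(9) = 0.
The value of a disjunctive sum is the nim-sum of the parts.
Combined value = 14 XOR 0 = 14.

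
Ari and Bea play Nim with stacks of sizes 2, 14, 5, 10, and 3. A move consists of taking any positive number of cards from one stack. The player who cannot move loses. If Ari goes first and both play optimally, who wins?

Compute the nim-sum pairwise:
2 ⊕ 14 = 12
12 ⊕ 5 = 9
9 ⊕ 10 = 3
3 ⊕ 3 = 0
The nim-sum is 0, so this is a P-position: the player to move is in a losing position under optimal play; Ari is about to move from it and so loses — Bea wins.

Bea wins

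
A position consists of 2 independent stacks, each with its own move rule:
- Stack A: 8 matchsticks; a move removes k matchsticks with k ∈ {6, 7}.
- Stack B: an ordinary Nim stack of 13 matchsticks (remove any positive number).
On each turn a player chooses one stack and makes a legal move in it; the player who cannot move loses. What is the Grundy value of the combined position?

12

Grundy values for stack A (subtraction set {6, 7}):
g(0) = mex{} = 0
g(1) = mex{} = 0
g(2) = mex{} = 0
g(3) = mex{} = 0
g(4) = mex{} = 0
g(5) = mex{} = 0
g(6) = mex{0} = 1
g(7) = mex{0} = 1
g(8) = mex{0} = 1
So g(8) = 1.
Stack B is a plain Nim stack of size 13, so its Grundy value is 13.
The value of a disjunctive sum is the nim-sum of the parts.
Combined value = 1 ⊕ 13 = 12.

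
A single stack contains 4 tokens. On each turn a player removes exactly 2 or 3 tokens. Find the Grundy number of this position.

2

Grundy values for subtraction set {2, 3}:
k:     0  1  2  3  4
g(k):  0  0  1  1  2
So g(4) = 2.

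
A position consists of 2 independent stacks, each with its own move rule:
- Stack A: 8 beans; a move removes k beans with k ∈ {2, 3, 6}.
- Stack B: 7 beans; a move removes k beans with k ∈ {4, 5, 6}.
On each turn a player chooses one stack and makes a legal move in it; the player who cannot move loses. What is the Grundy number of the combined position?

3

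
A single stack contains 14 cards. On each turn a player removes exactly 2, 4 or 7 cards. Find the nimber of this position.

1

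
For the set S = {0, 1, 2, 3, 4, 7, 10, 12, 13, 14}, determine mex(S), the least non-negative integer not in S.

The values 0, 1, 2, 3, 4 are all present; 5 is the first non-negative integer missing from the set.

5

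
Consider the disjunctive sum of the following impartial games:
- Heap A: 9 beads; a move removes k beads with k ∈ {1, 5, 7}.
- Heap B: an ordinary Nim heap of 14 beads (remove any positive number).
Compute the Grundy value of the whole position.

15

Build the Grundy sequence for heap A with g(k) = mex{g(k−s) : s ∈ {1, 5, 7}, s ≤ k}:
g(0) = mex{} = 0
g(1) = mex{0} = 1
g(2) = mex{1} = 0
g(3) = mex{0} = 1
g(4) = mex{1} = 0
g(5) = mex{0} = 1
g(6) = mex{1} = 0
g(7) = mex{0} = 1
g(8) = mex{1} = 0
g(9) = mex{0} = 1
So g(9) = 1.
Heap B is a plain Nim heap of size 14, so its Grundy value is 14.
By the Sprague-Grundy theorem, the Grundy value of a sum of independent games is the XOR of the component values.
Combined value = 1 XOR 14 = 15.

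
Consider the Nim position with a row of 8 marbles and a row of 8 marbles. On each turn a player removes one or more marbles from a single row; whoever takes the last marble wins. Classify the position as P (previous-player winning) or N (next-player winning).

P-position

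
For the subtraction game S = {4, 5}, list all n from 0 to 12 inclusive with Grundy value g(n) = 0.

0, 1, 2, 3, 9, 10, 11, 12

Grundy values for subtraction set {4, 5}:
g(0) = mex{} = 0
g(1) = mex{} = 0
g(2) = mex{} = 0
g(3) = mex{} = 0
g(4) = mex{0} = 1
g(5) = mex{0} = 1
g(6) = mex{0} = 1
g(7) = mex{0} = 1
g(8) = mex{0,1} = 2
g(9) = mex{1} = 0
g(10) = mex{1} = 0
g(11) = mex{1} = 0
g(12) = mex{1,2} = 0
The P-positions (g = 0) in 0..12 are 0, 1, 2, 3, 9, 10, 11, 12.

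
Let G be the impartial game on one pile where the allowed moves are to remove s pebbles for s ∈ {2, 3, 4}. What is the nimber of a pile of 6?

Grundy values for subtraction set {2, 3, 4}:
k:     0  1  2  3  4  5  6
g(k):  0  0  1  1  2  2  0
So g(6) = 0.

0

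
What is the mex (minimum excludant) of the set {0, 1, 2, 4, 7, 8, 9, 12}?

3

The values 0, 1, 2 are all present; 3 is the first non-negative integer missing from the set.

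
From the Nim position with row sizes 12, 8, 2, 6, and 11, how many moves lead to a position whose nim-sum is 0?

Bitwise XOR of the heap sizes:
  1100  (12)
  1000  (8)
  0010  (2)
  0110  (6)
  1011  (11)
  ----
  1011  (11)
The overall nim-sum is X = 11. A row of size p has a winning move iff p XOR X < p (reduce it to p XOR X).
  12: 12 XOR 11 = 7 < 12 — winning move (to 7).
  8: 8 XOR 11 = 3 < 8 — winning move (to 3).
  2: 2 XOR 11 = 9 ≥ 2 — no move.
  6: 6 XOR 11 = 13 ≥ 6 — no move.
  11: 11 XOR 11 = 0 < 11 — winning move (to 0).
That gives 3 winning moves.

3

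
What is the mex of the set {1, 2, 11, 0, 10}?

3

The values 0, 1, 2 are all present; 3 is the first non-negative integer missing from the set.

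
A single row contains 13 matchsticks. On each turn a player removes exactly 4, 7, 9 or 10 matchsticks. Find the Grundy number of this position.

3

Grundy values for subtraction set {4, 7, 9, 10}:
g(0) = mex{} = 0
g(1) = mex{} = 0
g(2) = mex{} = 0
g(3) = mex{} = 0
g(4) = mex{0} = 1
g(5) = mex{0} = 1
g(6) = mex{0} = 1
g(7) = mex{0} = 1
g(8) = mex{0,1} = 2
g(9) = mex{0,1} = 2
g(10) = mex{0,1} = 2
g(11) = mex{0,1} = 2
g(12) = mex{0,1,2} = 3
g(13) = mex{0,1,2} = 3
So g(13) = 3.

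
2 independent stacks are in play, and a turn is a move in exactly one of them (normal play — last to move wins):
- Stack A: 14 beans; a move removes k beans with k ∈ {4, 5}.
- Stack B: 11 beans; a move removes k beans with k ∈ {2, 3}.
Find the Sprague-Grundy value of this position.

1

Grundy values for stack A (subtraction set {4, 5}):
g(0) = mex{} = 0
g(1) = mex{} = 0
g(2) = mex{} = 0
g(3) = mex{} = 0
g(4) = mex{0} = 1
g(5) = mex{0} = 1
g(6) = mex{0} = 1
g(7) = mex{0} = 1
g(8) = mex{0,1} = 2
g(9) = mex{1} = 0
g(10) = mex{1} = 0
g(11) = mex{1} = 0
g(12) = mex{1,2} = 0
g(13) = mex{0,2} = 1
g(14) = mex{0} = 1
So g(14) = 1.
Build the Grundy sequence for stack B with g(k) = mex{g(k−s) : s ∈ {2, 3}, s ≤ k}:
g(0) = mex{} = 0
g(1) = mex{} = 0
g(2) = mex{0} = 1
g(3) = mex{0} = 1
g(4) = mex{0,1} = 2
g(5) = mex{1} = 0
g(6) = mex{1,2} = 0
g(7) = mex{0,2} = 1
g(8) = mex{0} = 1
g(9) = mex{0,1} = 2
g(10) = mex{1} = 0
g(11) = mex{1,2} = 0
So g(11) = 0.
By the Sprague-Grundy theorem, the Grundy value of a sum of independent games is the XOR of the component values.
Combined value = 1 ⊕ 0 = 1.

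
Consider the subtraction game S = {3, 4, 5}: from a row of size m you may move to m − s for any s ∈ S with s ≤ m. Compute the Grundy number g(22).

2

Compute g(0), g(1), … for moves {3, 4, 5}:
k:     0  1  2  3  4  5  6  7  8  9 10 11 12 13 14 15 16 17 18 19 20 21 22
g(k):  0  0  0  1  1  1  2  2  0  0  0  1  1  1  2  2  0  0  0  1  1  1  2
So g(22) = 2.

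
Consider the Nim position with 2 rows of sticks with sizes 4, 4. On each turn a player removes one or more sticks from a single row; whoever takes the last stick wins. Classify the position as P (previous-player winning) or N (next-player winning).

P-position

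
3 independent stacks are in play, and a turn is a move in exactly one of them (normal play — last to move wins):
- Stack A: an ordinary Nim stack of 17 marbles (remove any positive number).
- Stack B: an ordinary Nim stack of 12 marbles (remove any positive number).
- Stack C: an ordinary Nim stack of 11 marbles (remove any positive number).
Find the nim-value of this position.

22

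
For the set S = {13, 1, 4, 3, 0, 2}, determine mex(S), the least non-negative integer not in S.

The values 0, 1, 2, 3, 4 are all present; 5 is the first non-negative integer missing from the set.

5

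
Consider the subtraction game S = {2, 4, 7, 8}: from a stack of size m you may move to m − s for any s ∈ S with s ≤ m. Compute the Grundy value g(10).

2

Compute g(0), g(1), … for moves {2, 4, 7, 8}:
g(0) = mex{} = 0
g(1) = mex{} = 0
g(2) = mex{0} = 1
g(3) = mex{0} = 1
g(4) = mex{0,1} = 2
g(5) = mex{0,1} = 2
g(6) = mex{1,2} = 0
g(7) = mex{0,1,2} = 3
g(8) = mex{0,2} = 1
g(9) = mex{0,1,2,3} = 4
g(10) = mex{0,1} = 2
So g(10) = 2.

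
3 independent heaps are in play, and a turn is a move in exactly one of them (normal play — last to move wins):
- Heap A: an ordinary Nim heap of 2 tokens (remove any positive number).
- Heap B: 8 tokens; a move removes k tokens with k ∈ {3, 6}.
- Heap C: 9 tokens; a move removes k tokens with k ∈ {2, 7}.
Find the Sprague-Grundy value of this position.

0

Heap A is a plain Nim heap of size 2, so its Grundy value is 2.
For heap B, compute g(0), g(1), … with moves {3, 6}:
k:     0  1  2  3  4  5  6  7  8
g(k):  0  0  0  1  1  1  2  2  2
So g(8) = 2.
Grundy values for heap C (subtraction set {2, 7}):
k:     0  1  2  3  4  5  6  7  8  9
g(k):  0  0  1  1  0  0  1  1  2  0
So g(9) = 0.
The value of a disjunctive sum is the nim-sum of the parts.
Combined value = 2 XOR 2 XOR 0 = 0.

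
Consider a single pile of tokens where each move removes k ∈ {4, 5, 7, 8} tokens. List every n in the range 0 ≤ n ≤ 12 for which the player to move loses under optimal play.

Compute g(0), g(1), … for moves {4, 5, 7, 8}:
g(0) = mex{} = 0
g(1) = mex{} = 0
g(2) = mex{} = 0
g(3) = mex{} = 0
g(4) = mex{0} = 1
g(5) = mex{0} = 1
g(6) = mex{0} = 1
g(7) = mex{0} = 1
g(8) = mex{0,1} = 2
g(9) = mex{0,1} = 2
g(10) = mex{0,1} = 2
g(11) = mex{0,1} = 2
g(12) = mex{1,2} = 0
The P-positions (g = 0) in 0..12 are 0, 1, 2, 3, 12.

0, 1, 2, 3, 12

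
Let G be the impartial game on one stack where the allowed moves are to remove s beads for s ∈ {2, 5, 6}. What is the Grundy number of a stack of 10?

Build the Grundy sequence with g(k) = mex{g(k−s) : s ∈ {2, 5, 6}, s ≤ k}:
g(0) = mex{} = 0
g(1) = mex{} = 0
g(2) = mex{0} = 1
g(3) = mex{0} = 1
g(4) = mex{1} = 0
g(5) = mex{0,1} = 2
g(6) = mex{0} = 1
g(7) = mex{0,1,2} = 3
g(8) = mex{1} = 0
g(9) = mex{0,1,3} = 2
g(10) = mex{0,2} = 1
So g(10) = 1.

1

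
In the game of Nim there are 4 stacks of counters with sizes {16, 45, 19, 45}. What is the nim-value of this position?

3

Nim-sum: 16 ⊕ 45 ⊕ 19 ⊕ 45 = 3.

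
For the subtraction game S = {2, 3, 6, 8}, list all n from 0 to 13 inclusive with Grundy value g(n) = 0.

0, 1, 5, 10

Build the Grundy sequence with g(k) = mex{g(k−s) : s ∈ {2, 3, 6, 8}, s ≤ k}:
g(0) = mex{} = 0
g(1) = mex{} = 0
g(2) = mex{0} = 1
g(3) = mex{0} = 1
g(4) = mex{0,1} = 2
g(5) = mex{1} = 0
g(6) = mex{0,1,2} = 3
g(7) = mex{0,2} = 1
g(8) = mex{0,1,3} = 2
g(9) = mex{0,1,3} = 2
g(10) = mex{1,2} = 0
g(11) = mex{0,1,2} = 3
g(12) = mex{0,2,3} = 1
g(13) = mex{0,1,3} = 2
The P-positions (g = 0) in 0..13 are 0, 1, 5, 10.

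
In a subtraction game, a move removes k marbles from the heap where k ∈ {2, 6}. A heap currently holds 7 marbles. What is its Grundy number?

1

Build the Grundy sequence with g(k) = mex{g(k−s) : s ∈ {2, 6}, s ≤ k}:
k:     0  1  2  3  4  5  6  7
g(k):  0  0  1  1  0  0  1  1
So g(7) = 1.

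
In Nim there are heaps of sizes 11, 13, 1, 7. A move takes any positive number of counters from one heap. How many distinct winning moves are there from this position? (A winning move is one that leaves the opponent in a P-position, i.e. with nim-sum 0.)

Bitwise XOR of the heap sizes:
  1011  (11)
  1101  (13)
  0001  (1)
  0111  (7)
  ----
  0000  (0)
The nim-sum is already 0, so every move leaves a nonzero nim-sum — there are no winning moves.

0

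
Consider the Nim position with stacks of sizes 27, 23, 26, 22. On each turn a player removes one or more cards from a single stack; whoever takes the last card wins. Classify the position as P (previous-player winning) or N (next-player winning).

P-position

Compute the nim-sum pairwise:
27 ^ 23 = 12
12 ^ 26 = 22
22 ^ 22 = 0
The nim-sum is 0, so this is a P-position: the player to move is in a losing position under optimal play.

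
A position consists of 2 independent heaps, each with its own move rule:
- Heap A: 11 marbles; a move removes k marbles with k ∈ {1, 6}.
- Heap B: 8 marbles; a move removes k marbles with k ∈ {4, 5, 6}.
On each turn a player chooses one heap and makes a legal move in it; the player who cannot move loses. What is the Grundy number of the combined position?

2

For heap A, compute g(0), g(1), … with moves {1, 6}:
k:     0  1  2  3  4  5  6  7  8  9 10 11
g(k):  0  1  0  1  0  1  2  0  1  0  1  0
So g(11) = 0.
Build the Grundy sequence for heap B with g(k) = mex{g(k−s) : s ∈ {4, 5, 6}, s ≤ k}:
g(0) = mex{} = 0
g(1) = mex{} = 0
g(2) = mex{} = 0
g(3) = mex{} = 0
g(4) = mex{0} = 1
g(5) = mex{0} = 1
g(6) = mex{0} = 1
g(7) = mex{0} = 1
g(8) = mex{0,1} = 2
So g(8) = 2.
By the Sprague-Grundy theorem, the Grundy value of a sum of independent games is the XOR of the component values.
Combined value = 0 ⊕ 2 = 2.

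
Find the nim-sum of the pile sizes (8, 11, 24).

Nim-sum: 8 XOR 11 XOR 24 = 27.

27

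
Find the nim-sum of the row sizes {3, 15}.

12

Compute the nim-sum pairwise:
3 XOR 15 = 12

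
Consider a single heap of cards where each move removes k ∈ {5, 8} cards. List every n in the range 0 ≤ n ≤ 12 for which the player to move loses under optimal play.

0, 1, 2, 3, 4

Compute g(0), g(1), … for moves {5, 8}:
g(0) = mex{} = 0
g(1) = mex{} = 0
g(2) = mex{} = 0
g(3) = mex{} = 0
g(4) = mex{} = 0
g(5) = mex{0} = 1
g(6) = mex{0} = 1
g(7) = mex{0} = 1
g(8) = mex{0} = 1
g(9) = mex{0} = 1
g(10) = mex{0,1} = 2
g(11) = mex{0,1} = 2
g(12) = mex{0,1} = 2
The P-positions (g = 0) in 0..12 are 0, 1, 2, 3, 4.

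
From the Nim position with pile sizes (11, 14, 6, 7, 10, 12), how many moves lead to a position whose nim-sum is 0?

5

Compute the nim-sum pairwise:
11 ^ 14 = 5
5 ^ 6 = 3
3 ^ 7 = 4
4 ^ 10 = 14
14 ^ 12 = 2
The overall nim-sum is X = 2. A pile of size p has a winning move iff p XOR X < p (reduce it to p XOR X).
  11: 11 XOR 2 = 9 < 11 — winning move (to 9).
  14: 14 XOR 2 = 12 < 14 — winning move (to 12).
  6: 6 XOR 2 = 4 < 6 — winning move (to 4).
  7: 7 XOR 2 = 5 < 7 — winning move (to 5).
  10: 10 XOR 2 = 8 < 10 — winning move (to 8).
  12: 12 XOR 2 = 14 ≥ 12 — no move.
That gives 5 winning moves.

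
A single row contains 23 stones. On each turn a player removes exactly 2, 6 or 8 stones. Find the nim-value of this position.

Build the Grundy sequence with g(k) = mex{g(k−s) : s ∈ {2, 6, 8}, s ≤ k}:
k:     0  1  2  3  4  5  6  7  8  9 10 11 12 13 14 15 16 17 18 19 20 21 22 23
g(k):  0  0  1  1  0  0  1  1  2  2  3  3  2  2  0  0  1  1  0  0  1  1  2  2
So g(23) = 2.

2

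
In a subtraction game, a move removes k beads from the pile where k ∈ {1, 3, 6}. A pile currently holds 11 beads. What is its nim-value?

Build the Grundy sequence with g(k) = mex{g(k−s) : s ∈ {1, 3, 6}, s ≤ k}:
g(0) = mex{} = 0
g(1) = mex{0} = 1
g(2) = mex{1} = 0
g(3) = mex{0} = 1
g(4) = mex{1} = 0
g(5) = mex{0} = 1
g(6) = mex{0,1} = 2
g(7) = mex{0,1,2} = 3
g(8) = mex{0,1,3} = 2
g(9) = mex{1,2} = 0
g(10) = mex{0,3} = 1
g(11) = mex{1,2} = 0
So g(11) = 0.

0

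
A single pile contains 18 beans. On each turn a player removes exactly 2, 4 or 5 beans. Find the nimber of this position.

Build the Grundy sequence with g(k) = mex{g(k−s) : s ∈ {2, 4, 5}, s ≤ k}:
k:     0  1  2  3  4  5  6  7  8  9 10 11 12 13 14 15 16 17 18
g(k):  0  0  1  1  2  2  3  0  0  1  1  2  2  3  0  0  1  1  2
So g(18) = 2.

2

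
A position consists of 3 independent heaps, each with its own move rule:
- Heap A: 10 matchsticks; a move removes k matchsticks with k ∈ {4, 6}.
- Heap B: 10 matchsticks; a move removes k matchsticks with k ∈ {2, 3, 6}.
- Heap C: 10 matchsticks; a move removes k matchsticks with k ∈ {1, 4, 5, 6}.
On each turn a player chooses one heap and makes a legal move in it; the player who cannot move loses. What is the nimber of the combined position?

Build the Grundy sequence for heap A with g(k) = mex{g(k−s) : s ∈ {4, 6}, s ≤ k}:
k:     0  1  2  3  4  5  6  7  8  9 10
g(k):  0  0  0  0  1  1  1  1  2  2  0
So g(10) = 0.
Grundy values for heap B (subtraction set {2, 3, 6}):
g(0) = mex{} = 0
g(1) = mex{} = 0
g(2) = mex{0} = 1
g(3) = mex{0} = 1
g(4) = mex{0,1} = 2
g(5) = mex{1} = 0
g(6) = mex{0,1,2} = 3
g(7) = mex{0,2} = 1
g(8) = mex{0,1,3} = 2
g(9) = mex{1,3} = 0
g(10) = mex{1,2} = 0
So g(10) = 0.
For heap C, compute g(0), g(1), … with moves {1, 4, 5, 6}:
k:     0  1  2  3  4  5  6  7  8  9 10
g(k):  0  1  0  1  2  3  2  3  4  0  1
So g(10) = 1.
By the Sprague-Grundy theorem, the Grundy value of a sum of independent games is the XOR of the component values.
Combined value = 0 XOR 0 XOR 1 = 1.

1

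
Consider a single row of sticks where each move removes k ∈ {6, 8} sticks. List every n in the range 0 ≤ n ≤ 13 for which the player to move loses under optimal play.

0, 1, 2, 3, 4, 5

Grundy values for subtraction set {6, 8}:
g(0) = mex{} = 0
g(1) = mex{} = 0
g(2) = mex{} = 0
g(3) = mex{} = 0
g(4) = mex{} = 0
g(5) = mex{} = 0
g(6) = mex{0} = 1
g(7) = mex{0} = 1
g(8) = mex{0} = 1
g(9) = mex{0} = 1
g(10) = mex{0} = 1
g(11) = mex{0} = 1
g(12) = mex{0,1} = 2
g(13) = mex{0,1} = 2
The P-positions (g = 0) in 0..13 are 0, 1, 2, 3, 4, 5.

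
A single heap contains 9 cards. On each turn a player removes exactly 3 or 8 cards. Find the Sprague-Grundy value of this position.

1

Compute g(0), g(1), … for moves {3, 8}:
k:     0  1  2  3  4  5  6  7  8  9
g(k):  0  0  0  1  1  1  0  0  2  1
So g(9) = 1.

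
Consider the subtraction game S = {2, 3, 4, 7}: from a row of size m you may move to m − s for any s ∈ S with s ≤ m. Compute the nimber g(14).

1

Compute g(0), g(1), … for moves {2, 3, 4, 7}:
k:     0  1  2  3  4  5  6  7  8  9 10 11 12 13 14
g(k):  0  0  1  1  2  2  0  3  1  4  2  0  0  1  1
So g(14) = 1.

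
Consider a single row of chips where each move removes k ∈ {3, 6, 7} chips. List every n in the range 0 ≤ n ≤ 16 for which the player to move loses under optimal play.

0, 1, 2, 10, 11, 12

Compute g(0), g(1), … for moves {3, 6, 7}:
k:     0  1  2  3  4  5  6  7  8  9 10 11 12 13 14 15 16
g(k):  0  0  0  1  1  1  2  2  2  3  0  0  0  1  1  1  2
The P-positions (g = 0) in 0..16 are 0, 1, 2, 10, 11, 12.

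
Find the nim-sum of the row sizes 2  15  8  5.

0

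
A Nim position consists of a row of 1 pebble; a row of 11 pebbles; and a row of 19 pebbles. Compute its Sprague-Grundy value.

Bitwise XOR of the heap sizes:
  00001  (1)
  01011  (11)
  10011  (19)
  -----
  11001  (25)

25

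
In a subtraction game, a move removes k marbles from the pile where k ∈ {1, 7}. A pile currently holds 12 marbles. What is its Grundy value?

0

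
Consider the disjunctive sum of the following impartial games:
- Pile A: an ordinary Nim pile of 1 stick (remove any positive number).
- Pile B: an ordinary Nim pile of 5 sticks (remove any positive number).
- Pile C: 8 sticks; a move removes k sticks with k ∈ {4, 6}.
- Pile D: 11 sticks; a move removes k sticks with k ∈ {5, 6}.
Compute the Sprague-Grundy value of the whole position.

Pile A is a plain Nim pile of size 1, so its Grundy value is 1.
Pile B is a plain Nim pile of size 5, so its Grundy value is 5.
For pile C, compute g(0), g(1), … with moves {4, 6}:
g(0) = mex{} = 0
g(1) = mex{} = 0
g(2) = mex{} = 0
g(3) = mex{} = 0
g(4) = mex{0} = 1
g(5) = mex{0} = 1
g(6) = mex{0} = 1
g(7) = mex{0} = 1
g(8) = mex{0,1} = 2
So g(8) = 2.
Grundy values for pile D (subtraction set {5, 6}):
g(0) = mex{} = 0
g(1) = mex{} = 0
g(2) = mex{} = 0
g(3) = mex{} = 0
g(4) = mex{} = 0
g(5) = mex{0} = 1
g(6) = mex{0} = 1
g(7) = mex{0} = 1
g(8) = mex{0} = 1
g(9) = mex{0} = 1
g(10) = mex{0,1} = 2
g(11) = mex{1} = 0
So g(11) = 0.
The value of a disjunctive sum is the nim-sum of the parts.
Combined value = 1 XOR 5 XOR 2 XOR 0 = 6.

6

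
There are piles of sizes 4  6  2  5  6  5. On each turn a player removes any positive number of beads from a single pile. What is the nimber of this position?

6

Compute the nim-sum pairwise:
4 ^ 6 = 2
2 ^ 2 = 0
0 ^ 5 = 5
5 ^ 6 = 3
3 ^ 5 = 6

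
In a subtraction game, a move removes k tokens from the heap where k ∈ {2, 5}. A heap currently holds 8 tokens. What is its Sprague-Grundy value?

Build the Grundy sequence with g(k) = mex{g(k−s) : s ∈ {2, 5}, s ≤ k}:
g(0) = mex{} = 0
g(1) = mex{} = 0
g(2) = mex{0} = 1
g(3) = mex{0} = 1
g(4) = mex{1} = 0
g(5) = mex{0,1} = 2
g(6) = mex{0} = 1
g(7) = mex{1,2} = 0
g(8) = mex{1} = 0
So g(8) = 0.

0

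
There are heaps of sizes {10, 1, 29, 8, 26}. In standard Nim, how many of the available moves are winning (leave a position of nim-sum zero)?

1

Nim-sum: 10 ⊕ 1 ⊕ 29 ⊕ 8 ⊕ 26 = 4.
The overall nim-sum is X = 4. A heap of size p has a winning move iff p XOR X < p (reduce it to p XOR X).
  10: 10 XOR 4 = 14 ≥ 10 — no move.
  1: 1 XOR 4 = 5 ≥ 1 — no move.
  29: 29 XOR 4 = 25 < 29 — winning move (to 25).
  8: 8 XOR 4 = 12 ≥ 8 — no move.
  26: 26 XOR 4 = 30 ≥ 26 — no move.
That gives 1 winning move.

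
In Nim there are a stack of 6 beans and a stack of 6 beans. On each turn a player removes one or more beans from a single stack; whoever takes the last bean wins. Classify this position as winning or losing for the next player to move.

Losing position

In binary:
  110  (6)
  110  (6)
  ---
  000  (0)
The nim-sum is 0, so this is a P-position: the player to move is in a losing position under optimal play.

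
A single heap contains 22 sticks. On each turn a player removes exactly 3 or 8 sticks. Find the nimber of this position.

0

Compute g(0), g(1), … for moves {3, 8}:
k:     0  1  2  3  4  5  6  7  8  9 10 11 12 13 14 15 16 17 18 19 20 21 22
g(k):  0  0  0  1  1  1  0  0  2  1  1  0  0  0  1  1  1  0  0  2  1  1  0
So g(22) = 0.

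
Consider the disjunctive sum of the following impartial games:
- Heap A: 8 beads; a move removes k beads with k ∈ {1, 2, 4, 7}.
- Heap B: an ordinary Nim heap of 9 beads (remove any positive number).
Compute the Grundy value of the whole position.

For heap A, compute g(0), g(1), … with moves {1, 2, 4, 7}:
k:     0  1  2  3  4  5  6  7  8
g(k):  0  1  2  0  1  2  0  1  2
So g(8) = 2.
Heap B is a plain Nim heap of size 9, so its Grundy value is 9.
The value of a disjunctive sum is the nim-sum of the parts.
Combined value = 2 ⊕ 9 = 11.

11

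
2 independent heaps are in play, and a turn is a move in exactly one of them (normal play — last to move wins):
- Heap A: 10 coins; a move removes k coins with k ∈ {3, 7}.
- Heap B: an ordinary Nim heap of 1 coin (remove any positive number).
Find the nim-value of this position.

Grundy values for heap A (subtraction set {3, 7}):
k:     0  1  2  3  4  5  6  7  8  9 10
g(k):  0  0  0  1  1  1  0  2  2  1  0
So g(10) = 0.
Heap B is a plain Nim heap of size 1, so its Grundy value is 1.
The value of a disjunctive sum is the nim-sum of the parts.
Combined value = 0 ⊕ 1 = 1.

1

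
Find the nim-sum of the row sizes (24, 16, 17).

25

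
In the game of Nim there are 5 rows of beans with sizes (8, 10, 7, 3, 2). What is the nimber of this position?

4

In binary:
  1000  (8)
  1010  (10)
  0111  (7)
  0011  (3)
  0010  (2)
  ----
  0100  (4)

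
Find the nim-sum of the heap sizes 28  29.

1

Compute the nim-sum pairwise:
28 ⊕ 29 = 1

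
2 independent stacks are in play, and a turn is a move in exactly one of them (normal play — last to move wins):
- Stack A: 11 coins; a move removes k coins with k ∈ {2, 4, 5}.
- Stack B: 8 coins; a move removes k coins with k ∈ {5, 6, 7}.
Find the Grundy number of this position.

3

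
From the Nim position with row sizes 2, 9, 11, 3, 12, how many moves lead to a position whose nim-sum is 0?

3

Nim-sum: 2 ⊕ 9 ⊕ 11 ⊕ 3 ⊕ 12 = 15.
The overall nim-sum is X = 15. A row of size p has a winning move iff p XOR X < p (reduce it to p XOR X).
  2: 2 XOR 15 = 13 ≥ 2 — no move.
  9: 9 XOR 15 = 6 < 9 — winning move (to 6).
  11: 11 XOR 15 = 4 < 11 — winning move (to 4).
  3: 3 XOR 15 = 12 ≥ 3 — no move.
  12: 12 XOR 15 = 3 < 12 — winning move (to 3).
That gives 3 winning moves.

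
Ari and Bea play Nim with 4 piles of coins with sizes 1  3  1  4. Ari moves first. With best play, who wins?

Ari wins

Nim-sum: 1 ^ 3 ^ 1 ^ 4 = 7.
The nim-sum is 7 ≠ 0, so this is an N-position: the player to move can win; Ari has a winning move.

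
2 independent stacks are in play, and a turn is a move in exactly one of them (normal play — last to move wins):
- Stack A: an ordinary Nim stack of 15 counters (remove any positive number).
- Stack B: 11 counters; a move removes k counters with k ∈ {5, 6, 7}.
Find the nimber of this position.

13

Stack A is a plain Nim stack of size 15, so its Grundy value is 15.
Build the Grundy sequence for stack B with g(k) = mex{g(k−s) : s ∈ {5, 6, 7}, s ≤ k}:
g(0) = mex{} = 0
g(1) = mex{} = 0
g(2) = mex{} = 0
g(3) = mex{} = 0
g(4) = mex{} = 0
g(5) = mex{0} = 1
g(6) = mex{0} = 1
g(7) = mex{0} = 1
g(8) = mex{0} = 1
g(9) = mex{0} = 1
g(10) = mex{0,1} = 2
g(11) = mex{0,1} = 2
So g(11) = 2.
The value of a disjunctive sum is the nim-sum of the parts.
Combined value = 15 ⊕ 2 = 13.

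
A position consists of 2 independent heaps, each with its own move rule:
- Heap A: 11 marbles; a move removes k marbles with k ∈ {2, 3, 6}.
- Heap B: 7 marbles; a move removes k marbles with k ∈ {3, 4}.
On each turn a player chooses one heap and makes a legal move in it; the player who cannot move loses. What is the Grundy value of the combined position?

1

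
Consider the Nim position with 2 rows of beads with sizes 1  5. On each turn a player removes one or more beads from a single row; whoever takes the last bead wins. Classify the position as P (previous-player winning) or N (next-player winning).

N-position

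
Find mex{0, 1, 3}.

2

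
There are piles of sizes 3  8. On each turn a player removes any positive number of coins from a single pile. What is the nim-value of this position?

Compute the nim-sum pairwise:
3 ⊕ 8 = 11

11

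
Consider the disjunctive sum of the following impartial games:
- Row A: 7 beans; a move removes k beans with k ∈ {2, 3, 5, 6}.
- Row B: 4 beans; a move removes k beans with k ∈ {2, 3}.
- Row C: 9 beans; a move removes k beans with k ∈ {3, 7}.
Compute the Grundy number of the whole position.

0

For row A, compute g(0), g(1), … with moves {2, 3, 5, 6}:
g(0) = mex{} = 0
g(1) = mex{} = 0
g(2) = mex{0} = 1
g(3) = mex{0} = 1
g(4) = mex{0,1} = 2
g(5) = mex{0,1} = 2
g(6) = mex{0,1,2} = 3
g(7) = mex{0,1,2} = 3
So g(7) = 3.
Grundy values for row B (subtraction set {2, 3}):
g(0) = mex{} = 0
g(1) = mex{} = 0
g(2) = mex{0} = 1
g(3) = mex{0} = 1
g(4) = mex{0,1} = 2
So g(4) = 2.
For row C, compute g(0), g(1), … with moves {3, 7}:
g(0) = mex{} = 0
g(1) = mex{} = 0
g(2) = mex{} = 0
g(3) = mex{0} = 1
g(4) = mex{0} = 1
g(5) = mex{0} = 1
g(6) = mex{1} = 0
g(7) = mex{0,1} = 2
g(8) = mex{0,1} = 2
g(9) = mex{0} = 1
So g(9) = 1.
The value of a disjunctive sum is the nim-sum of the parts.
Combined value = 3 XOR 2 XOR 1 = 0.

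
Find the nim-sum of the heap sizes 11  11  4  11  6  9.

0

In binary:
  1011  (11)
  1011  (11)
  0100  (4)
  1011  (11)
  0110  (6)
  1001  (9)
  ----
  0000  (0)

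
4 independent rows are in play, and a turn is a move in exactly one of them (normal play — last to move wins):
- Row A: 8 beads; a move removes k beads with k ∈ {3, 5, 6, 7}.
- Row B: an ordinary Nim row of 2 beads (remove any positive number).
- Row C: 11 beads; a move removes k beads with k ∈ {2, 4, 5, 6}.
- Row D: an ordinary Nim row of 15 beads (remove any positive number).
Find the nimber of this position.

Grundy values for row A (subtraction set {3, 5, 6, 7}):
g(0) = mex{} = 0
g(1) = mex{} = 0
g(2) = mex{} = 0
g(3) = mex{0} = 1
g(4) = mex{0} = 1
g(5) = mex{0} = 1
g(6) = mex{0,1} = 2
g(7) = mex{0,1} = 2
g(8) = mex{0,1} = 2
So g(8) = 2.
Row B is a plain Nim row of size 2, so its Grundy value is 2.
Grundy values for row C (subtraction set {2, 4, 5, 6}):
g(0) = mex{} = 0
g(1) = mex{} = 0
g(2) = mex{0} = 1
g(3) = mex{0} = 1
g(4) = mex{0,1} = 2
g(5) = mex{0,1} = 2
g(6) = mex{0,1,2} = 3
g(7) = mex{0,1,2} = 3
g(8) = mex{1,2,3} = 0
g(9) = mex{1,2,3} = 0
g(10) = mex{0,2,3} = 1
g(11) = mex{0,2,3} = 1
So g(11) = 1.
Row D is a plain Nim row of size 15, so its Grundy value is 15.
By the Sprague-Grundy theorem, the Grundy value of a sum of independent games is the XOR of the component values.
Combined value = 2 ⊕ 2 ⊕ 1 ⊕ 15 = 14.

14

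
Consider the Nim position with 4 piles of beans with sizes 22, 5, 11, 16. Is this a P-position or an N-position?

N-position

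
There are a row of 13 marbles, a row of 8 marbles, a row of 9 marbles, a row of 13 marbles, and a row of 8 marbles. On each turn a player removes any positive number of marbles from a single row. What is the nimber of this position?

In binary:
  1101  (13)
  1000  (8)
  1001  (9)
  1101  (13)
  1000  (8)
  ----
  1001  (9)

9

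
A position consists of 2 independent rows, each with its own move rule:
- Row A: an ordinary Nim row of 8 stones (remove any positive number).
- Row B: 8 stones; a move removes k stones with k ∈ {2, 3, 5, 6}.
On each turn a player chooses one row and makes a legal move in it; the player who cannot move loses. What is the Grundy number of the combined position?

Row A is a plain Nim row of size 8, so its Grundy value is 8.
Grundy values for row B (subtraction set {2, 3, 5, 6}):
g(0) = mex{} = 0
g(1) = mex{} = 0
g(2) = mex{0} = 1
g(3) = mex{0} = 1
g(4) = mex{0,1} = 2
g(5) = mex{0,1} = 2
g(6) = mex{0,1,2} = 3
g(7) = mex{0,1,2} = 3
g(8) = mex{1,2,3} = 0
So g(8) = 0.
The value of a disjunctive sum is the nim-sum of the parts.
Combined value = 8 ⊕ 0 = 8.

8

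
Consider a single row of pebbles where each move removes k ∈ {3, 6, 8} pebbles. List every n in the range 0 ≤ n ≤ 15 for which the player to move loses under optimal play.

Compute g(0), g(1), … for moves {3, 6, 8}:
k:     0  1  2  3  4  5  6  7  8  9 10 11 12 13 14 15
g(k):  0  0  0  1  1  1  2  2  2  3  3  0  0  0  1  1
The P-positions (g = 0) in 0..15 are 0, 1, 2, 11, 12, 13.

0, 1, 2, 11, 12, 13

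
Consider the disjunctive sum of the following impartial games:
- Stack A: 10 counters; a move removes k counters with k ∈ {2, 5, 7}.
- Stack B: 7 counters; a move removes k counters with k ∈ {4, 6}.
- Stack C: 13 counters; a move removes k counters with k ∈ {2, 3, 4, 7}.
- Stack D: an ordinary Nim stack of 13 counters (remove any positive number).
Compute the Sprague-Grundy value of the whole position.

13

Grundy values for stack A (subtraction set {2, 5, 7}):
k:     0  1  2  3  4  5  6  7  8  9 10
g(k):  0  0  1  1  0  2  1  3  2  2  0
So g(10) = 0.
Build the Grundy sequence for stack B with g(k) = mex{g(k−s) : s ∈ {4, 6}, s ≤ k}:
k:     0  1  2  3  4  5  6  7
g(k):  0  0  0  0  1  1  1  1
So g(7) = 1.
Build the Grundy sequence for stack C with g(k) = mex{g(k−s) : s ∈ {2, 3, 4, 7}, s ≤ k}:
g(0) = mex{} = 0
g(1) = mex{} = 0
g(2) = mex{0} = 1
g(3) = mex{0} = 1
g(4) = mex{0,1} = 2
g(5) = mex{0,1} = 2
g(6) = mex{1,2} = 0
g(7) = mex{0,1,2} = 3
g(8) = mex{0,2} = 1
g(9) = mex{0,1,2,3} = 4
g(10) = mex{0,1,3} = 2
g(11) = mex{1,2,3,4} = 0
g(12) = mex{1,2,4} = 0
g(13) = mex{0,2,4} = 1
So g(13) = 1.
Stack D is a plain Nim stack of size 13, so its Grundy value is 13.
The value of a disjunctive sum is the nim-sum of the parts.
Combined value = 0 XOR 1 XOR 1 XOR 13 = 13.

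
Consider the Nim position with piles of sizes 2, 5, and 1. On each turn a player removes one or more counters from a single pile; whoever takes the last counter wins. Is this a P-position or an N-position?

N-position

Bitwise XOR of the heap sizes:
  010  (2)
  101  (5)
  001  (1)
  ---
  110  (6)
The nim-sum is 6 ≠ 0, so this is an N-position: the player to move can win.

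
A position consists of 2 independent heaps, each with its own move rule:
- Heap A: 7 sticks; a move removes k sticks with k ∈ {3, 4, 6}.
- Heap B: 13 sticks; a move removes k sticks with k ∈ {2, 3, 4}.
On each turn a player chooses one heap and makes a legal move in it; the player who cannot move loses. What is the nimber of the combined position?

Grundy values for heap A (subtraction set {3, 4, 6}):
g(0) = mex{} = 0
g(1) = mex{} = 0
g(2) = mex{} = 0
g(3) = mex{0} = 1
g(4) = mex{0} = 1
g(5) = mex{0} = 1
g(6) = mex{0,1} = 2
g(7) = mex{0,1} = 2
So g(7) = 2.
For heap B, compute g(0), g(1), … with moves {2, 3, 4}:
g(0) = mex{} = 0
g(1) = mex{} = 0
g(2) = mex{0} = 1
g(3) = mex{0} = 1
g(4) = mex{0,1} = 2
g(5) = mex{0,1} = 2
g(6) = mex{1,2} = 0
g(7) = mex{1,2} = 0
g(8) = mex{0,2} = 1
g(9) = mex{0,2} = 1
g(10) = mex{0,1} = 2
g(11) = mex{0,1} = 2
g(12) = mex{1,2} = 0
g(13) = mex{1,2} = 0
So g(13) = 0.
The value of a disjunctive sum is the nim-sum of the parts.
Combined value = 2 ⊕ 0 = 2.

2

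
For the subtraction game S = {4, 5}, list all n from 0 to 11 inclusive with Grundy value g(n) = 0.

0, 1, 2, 3, 9, 10, 11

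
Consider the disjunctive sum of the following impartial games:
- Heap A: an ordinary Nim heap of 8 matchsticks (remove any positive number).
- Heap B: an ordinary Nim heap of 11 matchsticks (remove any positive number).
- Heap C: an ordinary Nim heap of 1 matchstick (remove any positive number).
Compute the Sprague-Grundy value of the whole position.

2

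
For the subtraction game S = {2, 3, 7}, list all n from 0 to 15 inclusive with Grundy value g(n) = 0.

0, 1, 5, 6, 10, 11, 15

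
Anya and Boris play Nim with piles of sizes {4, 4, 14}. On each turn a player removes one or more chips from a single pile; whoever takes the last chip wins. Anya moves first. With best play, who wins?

Anya wins

Bitwise XOR of the heap sizes:
  0100  (4)
  0100  (4)
  1110  (14)
  ----
  1110  (14)
The nim-sum is 14 ≠ 0, so this is an N-position: the player to move can win; Anya has a winning move.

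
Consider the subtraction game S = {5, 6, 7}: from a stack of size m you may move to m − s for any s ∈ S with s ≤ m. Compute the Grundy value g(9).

Build the Grundy sequence with g(k) = mex{g(k−s) : s ∈ {5, 6, 7}, s ≤ k}:
g(0) = mex{} = 0
g(1) = mex{} = 0
g(2) = mex{} = 0
g(3) = mex{} = 0
g(4) = mex{} = 0
g(5) = mex{0} = 1
g(6) = mex{0} = 1
g(7) = mex{0} = 1
g(8) = mex{0} = 1
g(9) = mex{0} = 1
So g(9) = 1.

1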